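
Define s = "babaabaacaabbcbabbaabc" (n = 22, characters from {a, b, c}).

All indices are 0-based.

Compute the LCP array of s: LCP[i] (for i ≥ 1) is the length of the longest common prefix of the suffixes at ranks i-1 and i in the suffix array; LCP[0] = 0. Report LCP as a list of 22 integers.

rank→(start, suffix):
  0 → (3, 'aabaacaabbcbabbaabc')
  1 → (9, 'aabbcbabbaabc')
  2 → (18, 'aabc')
  3 → (6, 'aacaabbcbabbaabc')
  4 → (1, 'abaabaacaabbcbabbaabc')
  5 → (4, 'abaacaabbcbabbaabc')
  6 → (15, 'abbaabc')
  7 → (10, 'abbcbabbaabc')
  8 → (19, 'abc')
  9 → (7, 'acaabbcbabbaabc')
  10 → (2, 'baabaacaabbcbabbaabc')
  11 → (17, 'baabc')
  12 → (5, 'baacaabbcbabbaabc')
  13 → (0, 'babaabaacaabbcbabbaabc')
  14 → (14, 'babbaabc')
  15 → (16, 'bbaabc')
  16 → (11, 'bbcbabbaabc')
  17 → (20, 'bc')
  18 → (12, 'bcbabbaabc')
  19 → (21, 'c')
  20 → (8, 'caabbcbabbaabc')
  21 → (13, 'cbabbaabc')

SA = [3, 9, 18, 6, 1, 4, 15, 10, 19, 7, 2, 17, 5, 0, 14, 16, 11, 20, 12, 21, 8, 13]
rank  pair      lcp
   1  s[3:],s[9:]  3  'aab'
   2  s[9:],s[18:]  3  'aab'
   3  s[18:],s[6:]  2  'aa'
   4  s[6:],s[1:]  1  'a'
   5  s[1:],s[4:]  4  'abaa'
   6  s[4:],s[15:]  2  'ab'
   7  s[15:],s[10:]  3  'abb'
   8  s[10:],s[19:]  2  'ab'
   9  s[19:],s[7:]  1  'a'
  10  s[7:],s[2:]  0  ''
  11  s[2:],s[17:]  4  'baab'
  12  s[17:],s[5:]  3  'baa'
  13  s[5:],s[0:]  2  'ba'
  14  s[0:],s[14:]  3  'bab'
  15  s[14:],s[16:]  1  'b'
  16  s[16:],s[11:]  2  'bb'
  17  s[11:],s[20:]  1  'b'
  18  s[20:],s[12:]  2  'bc'
  19  s[12:],s[21:]  0  ''
  20  s[21:],s[8:]  1  'c'
  21  s[8:],s[13:]  1  'c'

[0, 3, 3, 2, 1, 4, 2, 3, 2, 1, 0, 4, 3, 2, 3, 1, 2, 1, 2, 0, 1, 1]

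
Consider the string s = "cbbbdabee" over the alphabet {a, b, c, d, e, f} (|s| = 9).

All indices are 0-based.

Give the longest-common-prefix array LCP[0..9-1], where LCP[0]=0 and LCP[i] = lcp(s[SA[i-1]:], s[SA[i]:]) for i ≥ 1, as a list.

[0, 0, 2, 1, 1, 0, 0, 0, 1]

rank | idx | suffix
   0 |   5 | abee
   1 |   1 | bbbdabee
   2 |   2 | bbdabee
   3 |   3 | bdabee
   4 |   6 | bee
   5 |   0 | cbbbdabee
   6 |   4 | dabee
   7 |   8 | e
   8 |   7 | ee

SA = [5, 1, 2, 3, 6, 0, 4, 8, 7]
rank  pair      lcp
   1  s[5:],s[1:]  0  ''
   2  s[1:],s[2:]  2  'bb'
   3  s[2:],s[3:]  1  'b'
   4  s[3:],s[6:]  1  'b'
   5  s[6:],s[0:]  0  ''
   6  s[0:],s[4:]  0  ''
   7  s[4:],s[8:]  0  ''
   8  s[8:],s[7:]  1  'e'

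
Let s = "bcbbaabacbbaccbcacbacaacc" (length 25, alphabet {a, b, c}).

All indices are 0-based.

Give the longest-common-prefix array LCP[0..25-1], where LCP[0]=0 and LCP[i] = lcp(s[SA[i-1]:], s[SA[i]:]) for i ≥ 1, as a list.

rank | idx | suffix
   0 |   4 | aabacbbaccbcacbacaacc
   1 |  21 | aacc
   2 |   5 | abacbbaccbcacbacaacc
   3 |  19 | acaacc
   4 |  16 | acbacaacc
   5 |   7 | acbbaccbcacbacaacc
   6 |  22 | acc
   7 |  11 | accbcacbacaacc
   8 |   3 | baabacbbaccbcacbacaacc
   9 |  18 | bacaacc
  10 |   6 | bacbbaccbcacbacaacc
  11 |  10 | baccbcacbacaacc
  12 |   2 | bbaabacbbaccbcacbacaacc
  13 |   9 | bbaccbcacbacaacc
  14 |  14 | bcacbacaacc
  15 |   0 | bcbbaabacbbaccbcacbacaacc
  16 |  24 | c
  17 |  20 | caacc
  18 |  15 | cacbacaacc
  19 |  17 | cbacaacc
  20 |   1 | cbbaabacbbaccbcacbacaacc
  21 |   8 | cbbaccbcacbacaacc
  22 |  13 | cbcacbacaacc
  23 |  23 | cc
  24 |  12 | ccbcacbacaacc

SA = [4, 21, 5, 19, 16, 7, 22, 11, 3, 18, 6, 10, 2, 9, 14, 0, 24, 20, 15, 17, 1, 8, 13, 23, 12]
i: (SA[i-1],SA[i]) lcp shared
  1: (4,21) 2 'aa'
  2: (21,5) 1 'a'
  3: (5,19) 1 'a'
  4: (19,16) 2 'ac'
  5: (16,7) 3 'acb'
  6: (7,22) 2 'ac'
  7: (22,11) 3 'acc'
  8: (11,3) 0 ''
  9: (3,18) 2 'ba'
  10: (18,6) 3 'bac'
  11: (6,10) 3 'bac'
  12: (10,2) 1 'b'
  13: (2,9) 3 'bba'
  14: (9,14) 1 'b'
  15: (14,0) 2 'bc'
  16: (0,24) 0 ''
  17: (24,20) 1 'c'
  18: (20,15) 2 'ca'
  19: (15,17) 1 'c'
  20: (17,1) 2 'cb'
  21: (1,8) 4 'cbba'
  22: (8,13) 2 'cb'
  23: (13,23) 1 'c'
  24: (23,12) 2 'cc'

[0, 2, 1, 1, 2, 3, 2, 3, 0, 2, 3, 3, 1, 3, 1, 2, 0, 1, 2, 1, 2, 4, 2, 1, 2]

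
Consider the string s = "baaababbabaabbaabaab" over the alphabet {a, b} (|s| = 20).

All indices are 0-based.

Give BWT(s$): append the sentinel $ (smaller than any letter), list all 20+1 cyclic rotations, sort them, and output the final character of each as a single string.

rank  rotation               last
    0  $baaababbabaabbaabaab  b
    1  aaababbabaabbaabaab$b  b
    2  aab$baaababbabaabbaab  b
    3  aabaab$baaababbabaabb  b
    4  aababbabaabbaabaab$ba  a
    5  aabbaabaab$baaababbab  b
    6  ab$baaababbabaabbaaba  a
    7  abaab$baaababbabaabba  a
    8  abaabbaabaab$baaababb  b
    9  ababbabaabbaabaab$baa  a
   10  abbaabaab$baaababbaba  a
   11  abbabaabbaabaab$baaab  b
   12  b$baaababbabaabbaabaa  a
   13  baaababbabaabbaabaab$  $
   14  baab$baaababbabaabbaa  a
   15  baabaab$baaababbabaab  b
   16  baabbaabaab$baaababba  a
   17  babaabbaabaab$baaabab  b
   18  babbabaabbaabaab$baaa  a
   19  bbaabaab$baaababbabaa  a
   20  bbabaabbaabaab$baaaba  a

bbbbabaabaaba$ababaaa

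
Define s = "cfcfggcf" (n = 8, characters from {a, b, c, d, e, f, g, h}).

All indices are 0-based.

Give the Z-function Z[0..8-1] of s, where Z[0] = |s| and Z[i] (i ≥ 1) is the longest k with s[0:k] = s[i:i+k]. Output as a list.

Z[0]=8
i=1: i≥r, start 0; Z[1]=0
i=2: i≥r, start 0; Z[2]=2 scan→box=[2,4)
i=3: min(r-i=1, Z[1]=0)=0; Z[3]=0
i=4: i≥r, start 0; Z[4]=0
i=5: i≥r, start 0; Z[5]=0
i=6: i≥r, start 0; Z[6]=2 scan→box=[6,8)
i=7: min(r-i=1, Z[1]=0)=0; Z[7]=0

[8, 0, 2, 0, 0, 0, 2, 0]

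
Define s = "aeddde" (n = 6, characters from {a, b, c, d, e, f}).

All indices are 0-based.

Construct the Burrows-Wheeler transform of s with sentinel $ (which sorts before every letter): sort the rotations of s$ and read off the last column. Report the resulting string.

rank  rotation last
    0  $aeddde  e
    1  aeddde$  $
    2  ddde$ae  e
    3  dde$aed  d
    4  de$aedd  d
    5  e$aeddd  d
    6  eddde$a  a

e$eddda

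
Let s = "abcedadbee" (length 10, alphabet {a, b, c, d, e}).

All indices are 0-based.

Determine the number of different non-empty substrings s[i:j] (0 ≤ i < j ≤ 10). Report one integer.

50

rank→(start, suffix):
  0 → (0, 'abcedadbee')
  1 → (5, 'adbee')
  2 → (1, 'bcedadbee')
  3 → (7, 'bee')
  4 → (2, 'cedadbee')
  5 → (4, 'dadbee')
  6 → (6, 'dbee')
  7 → (9, 'e')
  8 → (3, 'edadbee')
  9 → (8, 'ee')

SA = [0, 5, 1, 7, 2, 4, 6, 9, 3, 8]
rank  pair      lcp
   1  s[0:],s[5:]  1  'a'
   2  s[5:],s[1:]  0  ''
   3  s[1:],s[7:]  1  'b'
   4  s[7:],s[2:]  0  ''
   5  s[2:],s[4:]  0  ''
   6  s[4:],s[6:]  1  'd'
   7  s[6:],s[9:]  0  ''
   8  s[9:],s[3:]  1  'e'
   9  s[3:],s[8:]  1  'e'

n(n+1)/2 = 10·11/2 = 55
Σ LCP = 0 + 1 + 0 + 1 + 0 + 0 + 1 + 0 + 1 + 1 = 5
distinct = 55 − 5 = 50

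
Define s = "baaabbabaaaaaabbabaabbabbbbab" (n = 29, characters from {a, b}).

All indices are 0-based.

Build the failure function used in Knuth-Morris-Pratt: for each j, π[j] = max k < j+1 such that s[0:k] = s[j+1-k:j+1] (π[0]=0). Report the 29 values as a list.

π[0] = 0
j=1 s[j]='a': π[1]=0 (border '')
j=2 s[j]='a': π[2]=0 (border '')
j=3 s[j]='a': π[3]=0 (border '')
j=4 s[j]='b': π[4]=1 (border 'b')
j=5 s[j]='b': k: 1→0; π[5]=1 (border 'b')
j=6 s[j]='a': π[6]=2 (border 'ba')
j=7 s[j]='b': k: 2→0; π[7]=1 (border 'b')
j=8 s[j]='a': π[8]=2 (border 'ba')
j=9 s[j]='a': π[9]=3 (border 'baa')
j=10 s[j]='a': π[10]=4 (border 'baaa')
j=11 s[j]='a': k: 4→0; π[11]=0 (border '')
j=12 s[j]='a': π[12]=0 (border '')
j=13 s[j]='a': π[13]=0 (border '')
j=14 s[j]='b': π[14]=1 (border 'b')
j=15 s[j]='b': k: 1→0; π[15]=1 (border 'b')
j=16 s[j]='a': π[16]=2 (border 'ba')
j=17 s[j]='b': k: 2→0; π[17]=1 (border 'b')
j=18 s[j]='a': π[18]=2 (border 'ba')
j=19 s[j]='a': π[19]=3 (border 'baa')
j=20 s[j]='b': k: 3→0; π[20]=1 (border 'b')
j=21 s[j]='b': k: 1→0; π[21]=1 (border 'b')
j=22 s[j]='a': π[22]=2 (border 'ba')
j=23 s[j]='b': k: 2→0; π[23]=1 (border 'b')
j=24 s[j]='b': k: 1→0; π[24]=1 (border 'b')
j=25 s[j]='b': k: 1→0; π[25]=1 (border 'b')
j=26 s[j]='b': k: 1→0; π[26]=1 (border 'b')
j=27 s[j]='a': π[27]=2 (border 'ba')
j=28 s[j]='b': k: 2→0; π[28]=1 (border 'b')

[0, 0, 0, 0, 1, 1, 2, 1, 2, 3, 4, 0, 0, 0, 1, 1, 2, 1, 2, 3, 1, 1, 2, 1, 1, 1, 1, 2, 1]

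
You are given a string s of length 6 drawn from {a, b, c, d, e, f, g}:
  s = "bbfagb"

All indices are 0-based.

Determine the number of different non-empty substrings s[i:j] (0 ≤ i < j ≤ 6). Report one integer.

rank | idx | suffix
   0 |   3 | agb
   1 |   5 | b
   2 |   0 | bbfagb
   3 |   1 | bfagb
   4 |   2 | fagb
   5 |   4 | gb

SA = [3, 5, 0, 1, 2, 4]
rank  pair      lcp
   1  s[3:],s[5:]  0  ''
   2  s[5:],s[0:]  1  'b'
   3  s[0:],s[1:]  1  'b'
   4  s[1:],s[2:]  0  ''
   5  s[2:],s[4:]  0  ''

n(n+1)/2 = 6·7/2 = 21
Σ LCP = 0 + 0 + 1 + 1 + 0 + 0 = 2
distinct = 21 − 2 = 19

19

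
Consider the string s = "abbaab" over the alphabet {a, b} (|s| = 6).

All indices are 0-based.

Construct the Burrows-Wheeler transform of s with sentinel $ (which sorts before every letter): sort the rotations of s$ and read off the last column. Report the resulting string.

rank  rotation last
    0  $abbaab  b
    1  aab$abb  b
    2  ab$abba  a
    3  abbaab$  $
    4  b$abbaa  a
    5  baab$ab  b
    6  bbaab$a  a

bba$aba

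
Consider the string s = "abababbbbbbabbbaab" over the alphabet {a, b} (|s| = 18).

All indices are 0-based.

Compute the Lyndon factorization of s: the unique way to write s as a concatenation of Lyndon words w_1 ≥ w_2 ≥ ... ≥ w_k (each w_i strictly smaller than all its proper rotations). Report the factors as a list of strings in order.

["abababbbbbbabbb", "aab"]

emit factor 1: 'abababbbbbbabbb' (i=0, period=15)
emit factor 2: 'aab' (i=15, period=3)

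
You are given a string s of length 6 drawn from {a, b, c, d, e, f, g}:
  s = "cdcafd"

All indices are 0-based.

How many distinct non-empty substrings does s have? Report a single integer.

19

rank | idx | suffix
   0 |   3 | afd
   1 |   2 | cafd
   2 |   0 | cdcafd
   3 |   5 | d
   4 |   1 | dcafd
   5 |   4 | fd

SA = [3, 2, 0, 5, 1, 4]
[i] adj suffixes → lcp
  [1] 3/2 → 0 ('')
  [2] 2/0 → 1 ('c')
  [3] 0/5 → 0 ('')
  [4] 5/1 → 1 ('d')
  [5] 1/4 → 0 ('')

n(n+1)/2 = 6·7/2 = 21
Σ LCP = 0 + 0 + 1 + 0 + 1 + 0 = 2
distinct = 21 − 2 = 19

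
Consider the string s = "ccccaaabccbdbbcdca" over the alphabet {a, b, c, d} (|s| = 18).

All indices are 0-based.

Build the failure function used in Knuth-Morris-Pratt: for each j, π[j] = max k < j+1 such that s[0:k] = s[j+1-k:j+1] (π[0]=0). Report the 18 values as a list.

π[0] = 0
j=1 s[j]='c': π[1]=1 (border 'c')
j=2 s[j]='c': π[2]=2 (border 'cc')
j=3 s[j]='c': π[3]=3 (border 'ccc')
j=4 s[j]='a': k: 3→2→1→0; π[4]=0 (border '')
j=5 s[j]='a': π[5]=0 (border '')
j=6 s[j]='a': π[6]=0 (border '')
j=7 s[j]='b': π[7]=0 (border '')
j=8 s[j]='c': π[8]=1 (border 'c')
j=9 s[j]='c': π[9]=2 (border 'cc')
j=10 s[j]='b': k: 2→1→0; π[10]=0 (border '')
j=11 s[j]='d': π[11]=0 (border '')
j=12 s[j]='b': π[12]=0 (border '')
j=13 s[j]='b': π[13]=0 (border '')
j=14 s[j]='c': π[14]=1 (border 'c')
j=15 s[j]='d': k: 1→0; π[15]=0 (border '')
j=16 s[j]='c': π[16]=1 (border 'c')
j=17 s[j]='a': k: 1→0; π[17]=0 (border '')

[0, 1, 2, 3, 0, 0, 0, 0, 1, 2, 0, 0, 0, 0, 1, 0, 1, 0]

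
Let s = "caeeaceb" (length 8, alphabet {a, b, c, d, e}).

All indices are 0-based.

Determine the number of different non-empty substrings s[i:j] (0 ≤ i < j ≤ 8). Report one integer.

sorted suffixes:
  #0 SA[0]=4  'aceb'
  #1 SA[1]=1  'aeeaceb'
  #2 SA[2]=7  'b'
  #3 SA[3]=0  'caeeaceb'
  #4 SA[4]=5  'ceb'
  #5 SA[5]=3  'eaceb'
  #6 SA[6]=6  'eb'
  #7 SA[7]=2  'eeaceb'

SA = [4, 1, 7, 0, 5, 3, 6, 2]
[i] adj suffixes → lcp
  [1] 4/1 → 1 ('a')
  [2] 1/7 → 0 ('')
  [3] 7/0 → 0 ('')
  [4] 0/5 → 1 ('c')
  [5] 5/3 → 0 ('')
  [6] 3/6 → 1 ('e')
  [7] 6/2 → 1 ('e')

n(n+1)/2 = 8·9/2 = 36
Σ LCP = 0 + 1 + 0 + 0 + 1 + 0 + 1 + 1 = 4
distinct = 36 − 4 = 32

32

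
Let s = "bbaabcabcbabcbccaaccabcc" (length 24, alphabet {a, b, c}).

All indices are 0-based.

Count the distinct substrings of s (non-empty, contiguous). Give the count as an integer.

256

rank | idx | suffix
   0 |   2 | aabcabcbabcbccaaccabcc
   1 |  16 | aaccabcc
   2 |   3 | abcabcbabcbccaaccabcc
   3 |   6 | abcbabcbccaaccabcc
   4 |  10 | abcbccaaccabcc
   5 |  20 | abcc
   6 |  17 | accabcc
   7 |   1 | baabcabcbabcbccaaccabcc
   8 |   9 | babcbccaaccabcc
   9 |   0 | bbaabcabcbabcbccaaccabcc
  10 |   4 | bcabcbabcbccaaccabcc
  11 |   7 | bcbabcbccaaccabcc
  12 |  11 | bcbccaaccabcc
  13 |  21 | bcc
  14 |  13 | bccaaccabcc
  15 |  23 | c
  16 |  15 | caaccabcc
  17 |   5 | cabcbabcbccaaccabcc
  18 |  19 | cabcc
  19 |   8 | cbabcbccaaccabcc
  20 |  12 | cbccaaccabcc
  21 |  22 | cc
  22 |  14 | ccaaccabcc
  23 |  18 | ccabcc

SA = [2, 16, 3, 6, 10, 20, 17, 1, 9, 0, 4, 7, 11, 21, 13, 23, 15, 5, 19, 8, 12, 22, 14, 18]
i: (SA[i-1],SA[i]) lcp shared
  1: (2,16) 2 'aa'
  2: (16,3) 1 'a'
  3: (3,6) 3 'abc'
  4: (6,10) 4 'abcb'
  5: (10,20) 3 'abc'
  6: (20,17) 1 'a'
  7: (17,1) 0 ''
  8: (1,9) 2 'ba'
  9: (9,0) 1 'b'
  10: (0,4) 1 'b'
  11: (4,7) 2 'bc'
  12: (7,11) 3 'bcb'
  13: (11,21) 2 'bc'
  14: (21,13) 3 'bcc'
  15: (13,23) 0 ''
  16: (23,15) 1 'c'
  17: (15,5) 2 'ca'
  18: (5,19) 4 'cabc'
  19: (19,8) 1 'c'
  20: (8,12) 2 'cb'
  21: (12,22) 1 'c'
  22: (22,14) 2 'cc'
  23: (14,18) 3 'cca'

n(n+1)/2 = 24·25/2 = 300
Σ LCP = 0 + 2 + 1 + 3 + 4 + 3 + 1 + 0 + 2 + 1 + 1 + 2 + 3 + 2 + 3 + 0 + 1 + 2 + 4 + 1 + 2 + 1 + 2 + 3 = 44
distinct = 300 − 44 = 256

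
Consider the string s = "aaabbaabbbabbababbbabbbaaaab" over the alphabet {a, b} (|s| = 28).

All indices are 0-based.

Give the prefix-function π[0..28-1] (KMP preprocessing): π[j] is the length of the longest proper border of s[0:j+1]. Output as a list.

[0, 1, 2, 0, 0, 1, 2, 0, 0, 0, 1, 0, 0, 1, 0, 1, 0, 0, 0, 1, 0, 0, 0, 1, 2, 3, 3, 4]

π[0] = 0
j=1 s[j]='a': π[1]=1 (border 'a')
j=2 s[j]='a': π[2]=2 (border 'aa')
j=3 s[j]='b': k: 2→1→0; π[3]=0 (border '')
j=4 s[j]='b': π[4]=0 (border '')
j=5 s[j]='a': π[5]=1 (border 'a')
j=6 s[j]='a': π[6]=2 (border 'aa')
j=7 s[j]='b': k: 2→1→0; π[7]=0 (border '')
j=8 s[j]='b': π[8]=0 (border '')
j=9 s[j]='b': π[9]=0 (border '')
j=10 s[j]='a': π[10]=1 (border 'a')
j=11 s[j]='b': k: 1→0; π[11]=0 (border '')
j=12 s[j]='b': π[12]=0 (border '')
j=13 s[j]='a': π[13]=1 (border 'a')
j=14 s[j]='b': k: 1→0; π[14]=0 (border '')
j=15 s[j]='a': π[15]=1 (border 'a')
j=16 s[j]='b': k: 1→0; π[16]=0 (border '')
j=17 s[j]='b': π[17]=0 (border '')
j=18 s[j]='b': π[18]=0 (border '')
j=19 s[j]='a': π[19]=1 (border 'a')
j=20 s[j]='b': k: 1→0; π[20]=0 (border '')
j=21 s[j]='b': π[21]=0 (border '')
j=22 s[j]='b': π[22]=0 (border '')
j=23 s[j]='a': π[23]=1 (border 'a')
j=24 s[j]='a': π[24]=2 (border 'aa')
j=25 s[j]='a': π[25]=3 (border 'aaa')
j=26 s[j]='a': k: 3→2; π[26]=3 (border 'aaa')
j=27 s[j]='b': π[27]=4 (border 'aaab')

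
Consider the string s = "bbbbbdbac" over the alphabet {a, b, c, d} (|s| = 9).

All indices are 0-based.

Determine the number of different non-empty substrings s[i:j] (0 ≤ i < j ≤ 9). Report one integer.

rank | idx | suffix
   0 |   7 | ac
   1 |   6 | bac
   2 |   0 | bbbbbdbac
   3 |   1 | bbbbdbac
   4 |   2 | bbbdbac
   5 |   3 | bbdbac
   6 |   4 | bdbac
   7 |   8 | c
   8 |   5 | dbac

SA = [7, 6, 0, 1, 2, 3, 4, 8, 5]
[i] adj suffixes → lcp
  [1] 7/6 → 0 ('')
  [2] 6/0 → 1 ('b')
  [3] 0/1 → 4 ('bbbb')
  [4] 1/2 → 3 ('bbb')
  [5] 2/3 → 2 ('bb')
  [6] 3/4 → 1 ('b')
  [7] 4/8 → 0 ('')
  [8] 8/5 → 0 ('')

n(n+1)/2 = 9·10/2 = 45
Σ LCP = 0 + 0 + 1 + 4 + 3 + 2 + 1 + 0 + 0 = 11
distinct = 45 − 11 = 34

34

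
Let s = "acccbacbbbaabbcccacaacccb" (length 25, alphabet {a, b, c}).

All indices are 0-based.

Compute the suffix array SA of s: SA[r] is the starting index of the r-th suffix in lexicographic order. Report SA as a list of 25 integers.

sorted suffixes:
  #0 SA[0]=10  'aabbcccacaacccb'
  #1 SA[1]=19  'aacccb'
  #2 SA[2]=11  'abbcccacaacccb'
  #3 SA[3]=17  'acaacccb'
  #4 SA[4]=5  'acbbbaabbcccacaacccb'
  #5 SA[5]=20  'acccb'
  #6 SA[6]=0  'acccbacbbbaabbcccacaacccb'
  #7 SA[7]=24  'b'
  #8 SA[8]=9  'baabbcccacaacccb'
  #9 SA[9]=4  'bacbbbaabbcccacaacccb'
  #10 SA[10]=8  'bbaabbcccacaacccb'
  #11 SA[11]=7  'bbbaabbcccacaacccb'
  #12 SA[12]=12  'bbcccacaacccb'
  #13 SA[13]=13  'bcccacaacccb'
  #14 SA[14]=18  'caacccb'
  #15 SA[15]=16  'cacaacccb'
  #16 SA[16]=23  'cb'
  #17 SA[17]=3  'cbacbbbaabbcccacaacccb'
  #18 SA[18]=6  'cbbbaabbcccacaacccb'
  #19 SA[19]=15  'ccacaacccb'
  #20 SA[20]=22  'ccb'
  #21 SA[21]=2  'ccbacbbbaabbcccacaacccb'
  #22 SA[22]=14  'cccacaacccb'
  #23 SA[23]=21  'cccb'
  #24 SA[24]=1  'cccbacbbbaabbcccacaacccb'

[10, 19, 11, 17, 5, 20, 0, 24, 9, 4, 8, 7, 12, 13, 18, 16, 23, 3, 6, 15, 22, 2, 14, 21, 1]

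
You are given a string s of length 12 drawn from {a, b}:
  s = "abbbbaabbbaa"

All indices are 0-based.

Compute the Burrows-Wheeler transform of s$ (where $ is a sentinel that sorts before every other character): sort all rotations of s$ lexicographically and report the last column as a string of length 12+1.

aabba$bbbbaba

rank  rotation       last
    0  $abbbbaabbbaa  a
    1  a$abbbbaabbba  a
    2  aa$abbbbaabbb  b
    3  aabbbaa$abbbb  b
    4  abbbaa$abbbba  a
    5  abbbbaabbbaa$  $
    6  baa$abbbbaabb  b
    7  baabbbaa$abbb  b
    8  bbaa$abbbbaab  b
    9  bbaabbbaa$abb  b
   10  bbbaa$abbbbaa  a
   11  bbbaabbbaa$ab  b
   12  bbbbaabbbaa$a  a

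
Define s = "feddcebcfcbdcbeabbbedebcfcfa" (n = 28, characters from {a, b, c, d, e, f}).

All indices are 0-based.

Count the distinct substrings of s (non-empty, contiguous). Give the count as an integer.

368

rank | idx | suffix
   0 |  27 | a
   1 |  15 | abbbedebcfcfa
   2 |  16 | bbbedebcfcfa
   3 |  17 | bbedebcfcfa
   4 |   6 | bcfcbdcbeabbbedebcfcfa
   5 |  22 | bcfcfa
   6 |  10 | bdcbeabbbedebcfcfa
   7 |  13 | beabbbedebcfcfa
   8 |  18 | bedebcfcfa
   9 |   9 | cbdcbeabbbedebcfcfa
  10 |  12 | cbeabbbedebcfcfa
  11 |   4 | cebcfcbdcbeabbbedebcfcfa
  12 |  25 | cfa
  13 |   7 | cfcbdcbeabbbedebcfcfa
  14 |  23 | cfcfa
  15 |  11 | dcbeabbbedebcfcfa
  16 |   3 | dcebcfcbdcbeabbbedebcfcfa
  17 |   2 | ddcebcfcbdcbeabbbedebcfcfa
  18 |  20 | debcfcfa
  19 |  14 | eabbbedebcfcfa
  20 |   5 | ebcfcbdcbeabbbedebcfcfa
  21 |  21 | ebcfcfa
  22 |   1 | eddcebcfcbdcbeabbbedebcfcfa
  23 |  19 | edebcfcfa
  24 |  26 | fa
  25 |   8 | fcbdcbeabbbedebcfcfa
  26 |  24 | fcfa
  27 |   0 | feddcebcfcbdcbeabbbedebcfcfa

SA = [27, 15, 16, 17, 6, 22, 10, 13, 18, 9, 12, 4, 25, 7, 23, 11, 3, 2, 20, 14, 5, 21, 1, 19, 26, 8, 24, 0]
i: (SA[i-1],SA[i]) lcp shared
  1: (27,15) 1 'a'
  2: (15,16) 0 ''
  3: (16,17) 2 'bb'
  4: (17,6) 1 'b'
  5: (6,22) 4 'bcfc'
  6: (22,10) 1 'b'
  7: (10,13) 1 'b'
  8: (13,18) 2 'be'
  9: (18,9) 0 ''
  10: (9,12) 2 'cb'
  11: (12,4) 1 'c'
  12: (4,25) 1 'c'
  13: (25,7) 2 'cf'
  14: (7,23) 3 'cfc'
  15: (23,11) 0 ''
  16: (11,3) 2 'dc'
  17: (3,2) 1 'd'
  18: (2,20) 1 'd'
  19: (20,14) 0 ''
  20: (14,5) 1 'e'
  21: (5,21) 5 'ebcfc'
  22: (21,1) 1 'e'
  23: (1,19) 2 'ed'
  24: (19,26) 0 ''
  25: (26,8) 1 'f'
  26: (8,24) 2 'fc'
  27: (24,0) 1 'f'

n(n+1)/2 = 28·29/2 = 406
Σ LCP = 0 + 1 + 0 + 2 + 1 + 4 + 1 + 1 + 2 + 0 + 2 + 1 + 1 + 2 + 3 + 0 + 2 + 1 + 1 + 0 + 1 + 5 + 1 + 2 + 0 + 1 + 2 + 1 = 38
distinct = 406 − 38 = 368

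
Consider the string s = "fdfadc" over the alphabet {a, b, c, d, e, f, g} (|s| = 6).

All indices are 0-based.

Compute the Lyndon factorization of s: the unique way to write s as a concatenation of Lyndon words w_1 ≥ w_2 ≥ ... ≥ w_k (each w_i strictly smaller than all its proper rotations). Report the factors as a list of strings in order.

emit factor 1: 'f' (i=0, period=1)
emit factor 2: 'df' (i=1, period=2)
emit factor 3: 'adc' (i=3, period=3)

["f", "df", "adc"]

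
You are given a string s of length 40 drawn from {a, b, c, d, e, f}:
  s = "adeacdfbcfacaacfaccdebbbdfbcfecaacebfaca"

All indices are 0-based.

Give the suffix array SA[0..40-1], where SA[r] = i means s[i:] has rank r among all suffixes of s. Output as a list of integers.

rank→(start, suffix):
  0 → (39, 'a')
  1 → (31, 'aacebfaca')
  2 → (12, 'aacfaccdebbbdfbcfecaacebfaca')
  3 → (37, 'aca')
  4 → (10, 'acaacfaccdebbbdfbcfecaacebfaca')
  5 → (16, 'accdebbbdfbcfecaacebfaca')
  6 → (3, 'acdfbcfacaacfaccdebbbdfbcfecaacebfaca')
  7 → (32, 'acebfaca')
  8 → (13, 'acfaccdebbbdfbcfecaacebfaca')
  9 → (0, 'adeacdfbcfacaacfaccdebbbdfbcfecaacebfaca')
  10 → (21, 'bbbdfbcfecaacebfaca')
  11 → (22, 'bbdfbcfecaacebfaca')
  12 → (7, 'bcfacaacfaccdebbbdfbcfecaacebfaca')
  13 → (26, 'bcfecaacebfaca')
  14 → (23, 'bdfbcfecaacebfaca')
  15 → (35, 'bfaca')
  16 → (38, 'ca')
  17 → (30, 'caacebfaca')
  18 → (11, 'caacfaccdebbbdfbcfecaacebfaca')
  19 → (17, 'ccdebbbdfbcfecaacebfaca')
  20 → (18, 'cdebbbdfbcfecaacebfaca')
  21 → (4, 'cdfbcfacaacfaccdebbbdfbcfecaacebfaca')
  22 → (33, 'cebfaca')
  23 → (8, 'cfacaacfaccdebbbdfbcfecaacebfaca')
  24 → (14, 'cfaccdebbbdfbcfecaacebfaca')
  25 → (27, 'cfecaacebfaca')
  26 → (1, 'deacdfbcfacaacfaccdebbbdfbcfecaacebfaca')
  27 → (19, 'debbbdfbcfecaacebfaca')
  28 → (5, 'dfbcfacaacfaccdebbbdfbcfecaacebfaca')
  29 → (24, 'dfbcfecaacebfaca')
  30 → (2, 'eacdfbcfacaacfaccdebbbdfbcfecaacebfaca')
  31 → (20, 'ebbbdfbcfecaacebfaca')
  32 → (34, 'ebfaca')
  33 → (29, 'ecaacebfaca')
  34 → (36, 'faca')
  35 → (9, 'facaacfaccdebbbdfbcfecaacebfaca')
  36 → (15, 'faccdebbbdfbcfecaacebfaca')
  37 → (6, 'fbcfacaacfaccdebbbdfbcfecaacebfaca')
  38 → (25, 'fbcfecaacebfaca')
  39 → (28, 'fecaacebfaca')

[39, 31, 12, 37, 10, 16, 3, 32, 13, 0, 21, 22, 7, 26, 23, 35, 38, 30, 11, 17, 18, 4, 33, 8, 14, 27, 1, 19, 5, 24, 2, 20, 34, 29, 36, 9, 15, 6, 25, 28]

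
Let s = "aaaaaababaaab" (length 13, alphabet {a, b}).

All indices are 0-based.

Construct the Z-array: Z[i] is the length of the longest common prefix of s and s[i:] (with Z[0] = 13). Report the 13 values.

[13, 5, 4, 3, 2, 1, 0, 1, 0, 3, 2, 1, 0]

Z[0]=13
i=1: i≥r, start 0; Z[1]=5 scan→box=[1,6)
i=2: min(r-i=4, Z[1]=5)=4; Z[2]=4
i=3: min(r-i=3, Z[2]=4)=3; Z[3]=3
i=4: min(r-i=2, Z[3]=3)=2; Z[4]=2
i=5: min(r-i=1, Z[4]=2)=1; Z[5]=1
i=6: i≥r, start 0; Z[6]=0
i=7: i≥r, start 0; Z[7]=1 scan→box=[7,8)
i=8: i≥r, start 0; Z[8]=0
i=9: i≥r, start 0; Z[9]=3 scan→box=[9,12)
i=10: min(r-i=2, Z[1]=5)=2; Z[10]=2
i=11: min(r-i=1, Z[2]=4)=1; Z[11]=1
i=12: i≥r, start 0; Z[12]=0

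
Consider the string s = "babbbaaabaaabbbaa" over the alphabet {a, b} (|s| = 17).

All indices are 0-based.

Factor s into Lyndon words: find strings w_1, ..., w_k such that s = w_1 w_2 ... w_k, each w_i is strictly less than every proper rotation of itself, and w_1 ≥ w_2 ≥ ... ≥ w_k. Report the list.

["b", "abbb", "aaabaaabbb", "a", "a"]

emit factor 1: 'b' (i=0, period=1)
emit factor 2: 'abbb' (i=1, period=4)
emit factor 3: 'aaabaaabbb' (i=5, period=10)
emit factor 4: 'a' (i=15, period=1)
emit factor 5: 'a' (i=16, period=1)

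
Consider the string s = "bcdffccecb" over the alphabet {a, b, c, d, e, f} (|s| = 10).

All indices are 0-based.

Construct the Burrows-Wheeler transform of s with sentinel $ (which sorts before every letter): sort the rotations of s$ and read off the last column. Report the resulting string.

bc$efbcccfd

rank  rotation     last
    0  $bcdffccecb  b
    1  b$bcdffccec  c
    2  bcdffccecb$  $
    3  cb$bcdffcce  e
    4  ccecb$bcdff  f
    5  cdffccecb$b  b
    6  cecb$bcdffc  c
    7  dffccecb$bc  c
    8  ecb$bcdffcc  c
    9  fccecb$bcdf  f
   10  ffccecb$bcd  d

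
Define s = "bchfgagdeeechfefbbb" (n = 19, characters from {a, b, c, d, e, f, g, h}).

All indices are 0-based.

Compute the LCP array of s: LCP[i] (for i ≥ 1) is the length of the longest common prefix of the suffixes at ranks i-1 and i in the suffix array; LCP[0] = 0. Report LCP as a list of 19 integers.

[0, 0, 1, 2, 1, 0, 3, 0, 0, 1, 2, 1, 0, 1, 1, 0, 1, 0, 2]

sorted suffixes:
  #0 SA[0]=5  'agdeeechfefbbb'
  #1 SA[1]=18  'b'
  #2 SA[2]=17  'bb'
  #3 SA[3]=16  'bbb'
  #4 SA[4]=0  'bchfgagdeeechfefbbb'
  #5 SA[5]=11  'chfefbbb'
  #6 SA[6]=1  'chfgagdeeechfefbbb'
  #7 SA[7]=7  'deeechfefbbb'
  #8 SA[8]=10  'echfefbbb'
  #9 SA[9]=9  'eechfefbbb'
  #10 SA[10]=8  'eeechfefbbb'
  #11 SA[11]=14  'efbbb'
  #12 SA[12]=15  'fbbb'
  #13 SA[13]=13  'fefbbb'
  #14 SA[14]=3  'fgagdeeechfefbbb'
  #15 SA[15]=4  'gagdeeechfefbbb'
  #16 SA[16]=6  'gdeeechfefbbb'
  #17 SA[17]=12  'hfefbbb'
  #18 SA[18]=2  'hfgagdeeechfefbbb'

SA = [5, 18, 17, 16, 0, 11, 1, 7, 10, 9, 8, 14, 15, 13, 3, 4, 6, 12, 2]
i: (SA[i-1],SA[i]) lcp shared
  1: (5,18) 0 ''
  2: (18,17) 1 'b'
  3: (17,16) 2 'bb'
  4: (16,0) 1 'b'
  5: (0,11) 0 ''
  6: (11,1) 3 'chf'
  7: (1,7) 0 ''
  8: (7,10) 0 ''
  9: (10,9) 1 'e'
  10: (9,8) 2 'ee'
  11: (8,14) 1 'e'
  12: (14,15) 0 ''
  13: (15,13) 1 'f'
  14: (13,3) 1 'f'
  15: (3,4) 0 ''
  16: (4,6) 1 'g'
  17: (6,12) 0 ''
  18: (12,2) 2 'hf'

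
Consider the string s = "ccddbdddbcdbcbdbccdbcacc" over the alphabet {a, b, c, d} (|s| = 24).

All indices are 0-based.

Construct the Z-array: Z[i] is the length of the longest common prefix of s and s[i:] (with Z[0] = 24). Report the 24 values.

[24, 1, 0, 0, 0, 0, 0, 0, 0, 1, 0, 0, 1, 0, 0, 0, 3, 1, 0, 0, 1, 0, 2, 1]

Z[0]=24
i=1: i≥r, start 0; Z[1]=1 grow→box=[1,2)
i=2: i≥r, start 0; Z[2]=0
i=3: i≥r, start 0; Z[3]=0
i=4: i≥r, start 0; Z[4]=0
i=5: i≥r, start 0; Z[5]=0
i=6: i≥r, start 0; Z[6]=0
i=7: i≥r, start 0; Z[7]=0
i=8: i≥r, start 0; Z[8]=0
i=9: i≥r, start 0; Z[9]=1 grow→box=[9,10)
i=10: i≥r, start 0; Z[10]=0
i=11: i≥r, start 0; Z[11]=0
i=12: i≥r, start 0; Z[12]=1 grow→box=[12,13)
i=13: i≥r, start 0; Z[13]=0
i=14: i≥r, start 0; Z[14]=0
i=15: i≥r, start 0; Z[15]=0
i=16: i≥r, start 0; Z[16]=3 grow→box=[16,19)
i=17: min(r-i=2, Z[1]=1)=1; Z[17]=1
i=18: min(r-i=1, Z[2]=0)=0; Z[18]=0
i=19: i≥r, start 0; Z[19]=0
i=20: i≥r, start 0; Z[20]=1 grow→box=[20,21)
i=21: i≥r, start 0; Z[21]=0
i=22: i≥r, start 0; Z[22]=2 grow→box=[22,24)
i=23: min(r-i=1, Z[1]=1)=1; Z[23]=1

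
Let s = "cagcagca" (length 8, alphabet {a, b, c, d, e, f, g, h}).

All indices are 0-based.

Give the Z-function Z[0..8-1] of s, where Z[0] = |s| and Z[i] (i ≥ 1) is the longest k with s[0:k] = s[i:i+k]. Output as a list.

[8, 0, 0, 5, 0, 0, 2, 0]

Z[0]=8
i=1: i≥r, start 0; Z[1]=0
i=2: i≥r, start 0; Z[2]=0
i=3: i≥r, start 0; Z[3]=5 scan→box=[3,8)
i=4: min(r-i=4, Z[1]=0)=0; Z[4]=0
i=5: min(r-i=3, Z[2]=0)=0; Z[5]=0
i=6: min(r-i=2, Z[3]=5)=2; Z[6]=2
i=7: min(r-i=1, Z[4]=0)=0; Z[7]=0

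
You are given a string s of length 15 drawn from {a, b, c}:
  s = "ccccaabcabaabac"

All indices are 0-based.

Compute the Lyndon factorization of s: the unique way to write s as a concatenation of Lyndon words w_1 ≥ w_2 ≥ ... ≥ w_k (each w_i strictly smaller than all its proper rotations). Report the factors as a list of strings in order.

["c", "c", "c", "c", "aabcab", "aabac"]

emit factor 1: 'c' (i=0, period=1)
emit factor 2: 'c' (i=1, period=1)
emit factor 3: 'c' (i=2, period=1)
emit factor 4: 'c' (i=3, period=1)
emit factor 5: 'aabcab' (i=4, period=6)
emit factor 6: 'aabac' (i=10, period=5)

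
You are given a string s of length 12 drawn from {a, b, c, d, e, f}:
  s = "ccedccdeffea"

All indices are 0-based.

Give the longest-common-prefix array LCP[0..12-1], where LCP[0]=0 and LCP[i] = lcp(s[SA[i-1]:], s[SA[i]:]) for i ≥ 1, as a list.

rank→(start, suffix):
  0 → (11, 'a')
  1 → (4, 'ccdeffea')
  2 → (0, 'ccedccdeffea')
  3 → (5, 'cdeffea')
  4 → (1, 'cedccdeffea')
  5 → (3, 'dccdeffea')
  6 → (6, 'deffea')
  7 → (10, 'ea')
  8 → (2, 'edccdeffea')
  9 → (7, 'effea')
  10 → (9, 'fea')
  11 → (8, 'ffea')

SA = [11, 4, 0, 5, 1, 3, 6, 10, 2, 7, 9, 8]
[i] adj suffixes → lcp
  [1] 11/4 → 0 ('')
  [2] 4/0 → 2 ('cc')
  [3] 0/5 → 1 ('c')
  [4] 5/1 → 1 ('c')
  [5] 1/3 → 0 ('')
  [6] 3/6 → 1 ('d')
  [7] 6/10 → 0 ('')
  [8] 10/2 → 1 ('e')
  [9] 2/7 → 1 ('e')
  [10] 7/9 → 0 ('')
  [11] 9/8 → 1 ('f')

[0, 0, 2, 1, 1, 0, 1, 0, 1, 1, 0, 1]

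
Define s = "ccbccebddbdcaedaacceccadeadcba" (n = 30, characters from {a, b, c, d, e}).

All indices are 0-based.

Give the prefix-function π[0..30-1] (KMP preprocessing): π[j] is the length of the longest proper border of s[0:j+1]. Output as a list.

π[0] = 0
j=1 s[j]='c': π[1]=1 (border 'c')
j=2 s[j]='b': k: 1→0; π[2]=0 (border '')
j=3 s[j]='c': π[3]=1 (border 'c')
j=4 s[j]='c': π[4]=2 (border 'cc')
j=5 s[j]='e': k: 2→1→0; π[5]=0 (border '')
j=6 s[j]='b': π[6]=0 (border '')
j=7 s[j]='d': π[7]=0 (border '')
j=8 s[j]='d': π[8]=0 (border '')
j=9 s[j]='b': π[9]=0 (border '')
j=10 s[j]='d': π[10]=0 (border '')
j=11 s[j]='c': π[11]=1 (border 'c')
j=12 s[j]='a': k: 1→0; π[12]=0 (border '')
j=13 s[j]='e': π[13]=0 (border '')
j=14 s[j]='d': π[14]=0 (border '')
j=15 s[j]='a': π[15]=0 (border '')
j=16 s[j]='a': π[16]=0 (border '')
j=17 s[j]='c': π[17]=1 (border 'c')
j=18 s[j]='c': π[18]=2 (border 'cc')
j=19 s[j]='e': k: 2→1→0; π[19]=0 (border '')
j=20 s[j]='c': π[20]=1 (border 'c')
j=21 s[j]='c': π[21]=2 (border 'cc')
j=22 s[j]='a': k: 2→1→0; π[22]=0 (border '')
j=23 s[j]='d': π[23]=0 (border '')
j=24 s[j]='e': π[24]=0 (border '')
j=25 s[j]='a': π[25]=0 (border '')
j=26 s[j]='d': π[26]=0 (border '')
j=27 s[j]='c': π[27]=1 (border 'c')
j=28 s[j]='b': k: 1→0; π[28]=0 (border '')
j=29 s[j]='a': π[29]=0 (border '')

[0, 1, 0, 1, 2, 0, 0, 0, 0, 0, 0, 1, 0, 0, 0, 0, 0, 1, 2, 0, 1, 2, 0, 0, 0, 0, 0, 1, 0, 0]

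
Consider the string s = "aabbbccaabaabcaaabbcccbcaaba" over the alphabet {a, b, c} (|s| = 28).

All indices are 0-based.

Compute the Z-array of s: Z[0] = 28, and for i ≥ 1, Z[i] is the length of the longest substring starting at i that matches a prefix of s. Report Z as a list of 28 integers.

[28, 1, 0, 0, 0, 0, 0, 3, 1, 0, 3, 1, 0, 0, 2, 4, 1, 0, 0, 0, 0, 0, 0, 0, 3, 1, 0, 1]

Z[0]=28
i=1: i≥r, start 0; Z[1]=1 grow→box=[1,2)
i=2: i≥r, start 0; Z[2]=0
i=3: i≥r, start 0; Z[3]=0
i=4: i≥r, start 0; Z[4]=0
i=5: i≥r, start 0; Z[5]=0
i=6: i≥r, start 0; Z[6]=0
i=7: i≥r, start 0; Z[7]=3 grow→box=[7,10)
i=8: min(r-i=2, Z[1]=1)=1; Z[8]=1
i=9: min(r-i=1, Z[2]=0)=0; Z[9]=0
i=10: i≥r, start 0; Z[10]=3 grow→box=[10,13)
i=11: min(r-i=2, Z[1]=1)=1; Z[11]=1
i=12: min(r-i=1, Z[2]=0)=0; Z[12]=0
i=13: i≥r, start 0; Z[13]=0
i=14: i≥r, start 0; Z[14]=2 grow→box=[14,16)
i=15: min(r-i=1, Z[1]=1)=1; Z[15]=4 grow→box=[15,19)
i=16: min(r-i=3, Z[1]=1)=1; Z[16]=1
i=17: min(r-i=2, Z[2]=0)=0; Z[17]=0
i=18: min(r-i=1, Z[3]=0)=0; Z[18]=0
i=19: i≥r, start 0; Z[19]=0
i=20: i≥r, start 0; Z[20]=0
i=21: i≥r, start 0; Z[21]=0
i=22: i≥r, start 0; Z[22]=0
i=23: i≥r, start 0; Z[23]=0
i=24: i≥r, start 0; Z[24]=3 grow→box=[24,27)
i=25: min(r-i=2, Z[1]=1)=1; Z[25]=1
i=26: min(r-i=1, Z[2]=0)=0; Z[26]=0
i=27: i≥r, start 0; Z[27]=1 grow→box=[27,28)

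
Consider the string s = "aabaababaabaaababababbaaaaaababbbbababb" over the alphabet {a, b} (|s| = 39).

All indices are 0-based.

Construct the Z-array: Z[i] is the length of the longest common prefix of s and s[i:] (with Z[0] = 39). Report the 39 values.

Z[0]=39
i=1: i≥r, start 0; Z[1]=1 grow→box=[1,2)
i=2: i≥r, start 0; Z[2]=0
i=3: i≥r, start 0; Z[3]=4 grow→box=[3,7)
i=4: min(r-i=3, Z[1]=1)=1; Z[4]=1
i=5: min(r-i=2, Z[2]=0)=0; Z[5]=0
i=6: min(r-i=1, Z[3]=4)=1; Z[6]=1
i=7: i≥r, start 0; Z[7]=0
i=8: i≥r, start 0; Z[8]=5 grow→box=[8,13)
i=9: min(r-i=4, Z[1]=1)=1; Z[9]=1
i=10: min(r-i=3, Z[2]=0)=0; Z[10]=0
i=11: min(r-i=2, Z[3]=4)=2; Z[11]=2
i=12: min(r-i=1, Z[4]=1)=1; Z[12]=4 grow→box=[12,16)
i=13: min(r-i=3, Z[1]=1)=1; Z[13]=1
i=14: min(r-i=2, Z[2]=0)=0; Z[14]=0
i=15: min(r-i=1, Z[3]=4)=1; Z[15]=1
i=16: i≥r, start 0; Z[16]=0
i=17: i≥r, start 0; Z[17]=1 grow→box=[17,18)
i=18: i≥r, start 0; Z[18]=0
i=19: i≥r, start 0; Z[19]=1 grow→box=[19,20)
i=20: i≥r, start 0; Z[20]=0
i=21: i≥r, start 0; Z[21]=0
i=22: i≥r, start 0; Z[22]=2 grow→box=[22,24)
i=23: min(r-i=1, Z[1]=1)=1; Z[23]=2 grow→box=[23,25)
i=24: min(r-i=1, Z[1]=1)=1; Z[24]=2 grow→box=[24,26)
i=25: min(r-i=1, Z[1]=1)=1; Z[25]=2 grow→box=[25,27)
i=26: min(r-i=1, Z[1]=1)=1; Z[26]=4 grow→box=[26,30)
i=27: min(r-i=3, Z[1]=1)=1; Z[27]=1
i=28: min(r-i=2, Z[2]=0)=0; Z[28]=0
i=29: min(r-i=1, Z[3]=4)=1; Z[29]=1
i=30: i≥r, start 0; Z[30]=0
i=31: i≥r, start 0; Z[31]=0
i=32: i≥r, start 0; Z[32]=0
i=33: i≥r, start 0; Z[33]=0
i=34: i≥r, start 0; Z[34]=1 grow→box=[34,35)
i=35: i≥r, start 0; Z[35]=0
i=36: i≥r, start 0; Z[36]=1 grow→box=[36,37)
i=37: i≥r, start 0; Z[37]=0
i=38: i≥r, start 0; Z[38]=0

[39, 1, 0, 4, 1, 0, 1, 0, 5, 1, 0, 2, 4, 1, 0, 1, 0, 1, 0, 1, 0, 0, 2, 2, 2, 2, 4, 1, 0, 1, 0, 0, 0, 0, 1, 0, 1, 0, 0]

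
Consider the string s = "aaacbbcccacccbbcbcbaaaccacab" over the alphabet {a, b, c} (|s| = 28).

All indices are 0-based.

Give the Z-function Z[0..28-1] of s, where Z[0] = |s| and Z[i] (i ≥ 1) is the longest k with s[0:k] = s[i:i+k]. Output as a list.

[28, 2, 1, 0, 0, 0, 0, 0, 0, 1, 0, 0, 0, 0, 0, 0, 0, 0, 0, 4, 2, 1, 0, 0, 1, 0, 1, 0]

Z[0]=28
i=1: outside box; Z[1]=2 grow→box=[1,3)
i=2: min(r-i=1, Z[1]=2)=1; Z[2]=1
i=3: outside box; Z[3]=0
i=4: outside box; Z[4]=0
i=5: outside box; Z[5]=0
i=6: outside box; Z[6]=0
i=7: outside box; Z[7]=0
i=8: outside box; Z[8]=0
i=9: outside box; Z[9]=1 grow→box=[9,10)
i=10: outside box; Z[10]=0
i=11: outside box; Z[11]=0
i=12: outside box; Z[12]=0
i=13: outside box; Z[13]=0
i=14: outside box; Z[14]=0
i=15: outside box; Z[15]=0
i=16: outside box; Z[16]=0
i=17: outside box; Z[17]=0
i=18: outside box; Z[18]=0
i=19: outside box; Z[19]=4 grow→box=[19,23)
i=20: min(r-i=3, Z[1]=2)=2; Z[20]=2
i=21: min(r-i=2, Z[2]=1)=1; Z[21]=1
i=22: min(r-i=1, Z[3]=0)=0; Z[22]=0
i=23: outside box; Z[23]=0
i=24: outside box; Z[24]=1 grow→box=[24,25)
i=25: outside box; Z[25]=0
i=26: outside box; Z[26]=1 grow→box=[26,27)
i=27: outside box; Z[27]=0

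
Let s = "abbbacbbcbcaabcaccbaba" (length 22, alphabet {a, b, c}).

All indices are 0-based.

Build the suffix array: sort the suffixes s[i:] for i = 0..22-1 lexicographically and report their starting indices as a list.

rank→(start, suffix):
  0 → (21, 'a')
  1 → (11, 'aabcaccbaba')
  2 → (19, 'aba')
  3 → (0, 'abbbacbbcbcaabcaccbaba')
  4 → (12, 'abcaccbaba')
  5 → (4, 'acbbcbcaabcaccbaba')
  6 → (15, 'accbaba')
  7 → (20, 'ba')
  8 → (18, 'baba')
  9 → (3, 'bacbbcbcaabcaccbaba')
  10 → (2, 'bbacbbcbcaabcaccbaba')
  11 → (1, 'bbbacbbcbcaabcaccbaba')
  12 → (6, 'bbcbcaabcaccbaba')
  13 → (9, 'bcaabcaccbaba')
  14 → (13, 'bcaccbaba')
  15 → (7, 'bcbcaabcaccbaba')
  16 → (10, 'caabcaccbaba')
  17 → (14, 'caccbaba')
  18 → (17, 'cbaba')
  19 → (5, 'cbbcbcaabcaccbaba')
  20 → (8, 'cbcaabcaccbaba')
  21 → (16, 'ccbaba')

[21, 11, 19, 0, 12, 4, 15, 20, 18, 3, 2, 1, 6, 9, 13, 7, 10, 14, 17, 5, 8, 16]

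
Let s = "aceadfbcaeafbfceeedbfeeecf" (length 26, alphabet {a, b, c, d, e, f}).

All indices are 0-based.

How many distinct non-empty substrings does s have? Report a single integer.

323

rank→(start, suffix):
  0 → (0, 'aceadfbcaeafbfceeedbfeeecf')
  1 → (3, 'adfbcaeafbfceeedbfeeecf')
  2 → (8, 'aeafbfceeedbfeeecf')
  3 → (10, 'afbfceeedbfeeecf')
  4 → (6, 'bcaeafbfceeedbfeeecf')
  5 → (12, 'bfceeedbfeeecf')
  6 → (19, 'bfeeecf')
  7 → (7, 'caeafbfceeedbfeeecf')
  8 → (1, 'ceadfbcaeafbfceeedbfeeecf')
  9 → (14, 'ceeedbfeeecf')
  10 → (24, 'cf')
  11 → (18, 'dbfeeecf')
  12 → (4, 'dfbcaeafbfceeedbfeeecf')
  13 → (2, 'eadfbcaeafbfceeedbfeeecf')
  14 → (9, 'eafbfceeedbfeeecf')
  15 → (23, 'ecf')
  16 → (17, 'edbfeeecf')
  17 → (22, 'eecf')
  18 → (16, 'eedbfeeecf')
  19 → (21, 'eeecf')
  20 → (15, 'eeedbfeeecf')
  21 → (25, 'f')
  22 → (5, 'fbcaeafbfceeedbfeeecf')
  23 → (11, 'fbfceeedbfeeecf')
  24 → (13, 'fceeedbfeeecf')
  25 → (20, 'feeecf')

SA = [0, 3, 8, 10, 6, 12, 19, 7, 1, 14, 24, 18, 4, 2, 9, 23, 17, 22, 16, 21, 15, 25, 5, 11, 13, 20]
rank  pair      lcp
   1  s[0:],s[3:]  1  'a'
   2  s[3:],s[8:]  1  'a'
   3  s[8:],s[10:]  1  'a'
   4  s[10:],s[6:]  0  ''
   5  s[6:],s[12:]  1  'b'
   6  s[12:],s[19:]  2  'bf'
   7  s[19:],s[7:]  0  ''
   8  s[7:],s[1:]  1  'c'
   9  s[1:],s[14:]  2  'ce'
  10  s[14:],s[24:]  1  'c'
  11  s[24:],s[18:]  0  ''
  12  s[18:],s[4:]  1  'd'
  13  s[4:],s[2:]  0  ''
  14  s[2:],s[9:]  2  'ea'
  15  s[9:],s[23:]  1  'e'
  16  s[23:],s[17:]  1  'e'
  17  s[17:],s[22:]  1  'e'
  18  s[22:],s[16:]  2  'ee'
  19  s[16:],s[21:]  2  'ee'
  20  s[21:],s[15:]  3  'eee'
  21  s[15:],s[25:]  0  ''
  22  s[25:],s[5:]  1  'f'
  23  s[5:],s[11:]  2  'fb'
  24  s[11:],s[13:]  1  'f'
  25  s[13:],s[20:]  1  'f'

n(n+1)/2 = 26·27/2 = 351
Σ LCP = 0 + 1 + 1 + 1 + 0 + 1 + 2 + 0 + 1 + 2 + 1 + 0 + 1 + 0 + 2 + 1 + 1 + 1 + 2 + 2 + 3 + 0 + 1 + 2 + 1 + 1 = 28
distinct = 351 − 28 = 323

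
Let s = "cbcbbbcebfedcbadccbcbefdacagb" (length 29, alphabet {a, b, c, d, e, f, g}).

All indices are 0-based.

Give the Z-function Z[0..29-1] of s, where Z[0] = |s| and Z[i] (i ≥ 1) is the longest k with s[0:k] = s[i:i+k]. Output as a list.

[29, 0, 2, 0, 0, 0, 1, 0, 0, 0, 0, 0, 2, 0, 0, 0, 1, 4, 0, 2, 0, 0, 0, 0, 0, 1, 0, 0, 0]

Z[0]=29
i=1: outside box; Z[1]=0
i=2: outside box; Z[2]=2 grow→box=[2,4)
i=3: min(r-i=1, Z[1]=0)=0; Z[3]=0
i=4: outside box; Z[4]=0
i=5: outside box; Z[5]=0
i=6: outside box; Z[6]=1 grow→box=[6,7)
i=7: outside box; Z[7]=0
i=8: outside box; Z[8]=0
i=9: outside box; Z[9]=0
i=10: outside box; Z[10]=0
i=11: outside box; Z[11]=0
i=12: outside box; Z[12]=2 grow→box=[12,14)
i=13: min(r-i=1, Z[1]=0)=0; Z[13]=0
i=14: outside box; Z[14]=0
i=15: outside box; Z[15]=0
i=16: outside box; Z[16]=1 grow→box=[16,17)
i=17: outside box; Z[17]=4 grow→box=[17,21)
i=18: min(r-i=3, Z[1]=0)=0; Z[18]=0
i=19: min(r-i=2, Z[2]=2)=2; Z[19]=2
i=20: min(r-i=1, Z[3]=0)=0; Z[20]=0
i=21: outside box; Z[21]=0
i=22: outside box; Z[22]=0
i=23: outside box; Z[23]=0
i=24: outside box; Z[24]=0
i=25: outside box; Z[25]=1 grow→box=[25,26)
i=26: outside box; Z[26]=0
i=27: outside box; Z[27]=0
i=28: outside box; Z[28]=0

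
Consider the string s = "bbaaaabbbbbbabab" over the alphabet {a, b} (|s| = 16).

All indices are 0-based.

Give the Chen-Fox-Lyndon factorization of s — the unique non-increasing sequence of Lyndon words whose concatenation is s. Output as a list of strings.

["b", "b", "aaaabbbbbbabab"]

emit factor 1: 'b' (i=0, period=1)
emit factor 2: 'b' (i=1, period=1)
emit factor 3: 'aaaabbbbbbabab' (i=2, period=14)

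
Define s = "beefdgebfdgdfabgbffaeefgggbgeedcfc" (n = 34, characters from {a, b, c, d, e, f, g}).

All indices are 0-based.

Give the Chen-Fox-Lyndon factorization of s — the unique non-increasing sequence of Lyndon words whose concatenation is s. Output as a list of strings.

["beefdgebfdgdf", "abgbffaeefgggbgeedcfc"]

emit factor 1: 'beefdgebfdgdf' (i=0, period=13)
emit factor 2: 'abgbffaeefgggbgeedcfc' (i=13, period=21)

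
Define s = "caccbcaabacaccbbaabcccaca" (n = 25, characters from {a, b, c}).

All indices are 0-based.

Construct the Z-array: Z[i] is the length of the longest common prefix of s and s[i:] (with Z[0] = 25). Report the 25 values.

Z[0]=25
i=1: outside box; Z[1]=0
i=2: outside box; Z[2]=1 extend→box=[2,3)
i=3: outside box; Z[3]=1 extend→box=[3,4)
i=4: outside box; Z[4]=0
i=5: outside box; Z[5]=2 extend→box=[5,7)
i=6: min(r-i=1, Z[1]=0)=0; Z[6]=0
i=7: outside box; Z[7]=0
i=8: outside box; Z[8]=0
i=9: outside box; Z[9]=0
i=10: outside box; Z[10]=5 extend→box=[10,15)
i=11: min(r-i=4, Z[1]=0)=0; Z[11]=0
i=12: min(r-i=3, Z[2]=1)=1; Z[12]=1
i=13: min(r-i=2, Z[3]=1)=1; Z[13]=1
i=14: min(r-i=1, Z[4]=0)=0; Z[14]=0
i=15: outside box; Z[15]=0
i=16: outside box; Z[16]=0
i=17: outside box; Z[17]=0
i=18: outside box; Z[18]=0
i=19: outside box; Z[19]=1 extend→box=[19,20)
i=20: outside box; Z[20]=1 extend→box=[20,21)
i=21: outside box; Z[21]=3 extend→box=[21,24)
i=22: min(r-i=2, Z[1]=0)=0; Z[22]=0
i=23: min(r-i=1, Z[2]=1)=1; Z[23]=2 extend→box=[23,25)
i=24: min(r-i=1, Z[1]=0)=0; Z[24]=0

[25, 0, 1, 1, 0, 2, 0, 0, 0, 0, 5, 0, 1, 1, 0, 0, 0, 0, 0, 1, 1, 3, 0, 2, 0]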